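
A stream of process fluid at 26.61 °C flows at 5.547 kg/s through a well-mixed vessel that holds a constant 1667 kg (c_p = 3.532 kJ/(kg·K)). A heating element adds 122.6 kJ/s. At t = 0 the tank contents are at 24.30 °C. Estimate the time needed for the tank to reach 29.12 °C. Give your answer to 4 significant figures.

Unsteady energy balance on the tank contents: M c_p dT/dt = ṁ c_p (T_in − T) + 122.6.
τ = M/ṁ = 300.523 s; T_ss = T_in + Q̇/(ṁ c_p) = 32.8677 °C.
T(t) = T_ss + (T₀ − T_ss) e^(−t/τ). Set T = 29.12:
e^(−t/τ) = (29.12 − 32.8677)/(24.30 − 32.8677) = 0.437419
t = −300.523 · ln(0.437419) = 248.491 s.

248.5 s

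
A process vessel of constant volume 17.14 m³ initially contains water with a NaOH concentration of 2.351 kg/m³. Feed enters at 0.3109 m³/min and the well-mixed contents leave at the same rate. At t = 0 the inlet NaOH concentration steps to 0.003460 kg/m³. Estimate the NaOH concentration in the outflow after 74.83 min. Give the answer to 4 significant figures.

Accumulation = in − out for the solute gives V dC/dt = Q(C_in − C).
Rewrite as dC/dt + C/τ = C_in/τ, τ = V/Q = 55.1303 min.
Solution: C(t) = C_in + (C₀ − C_in) e^(−t/τ).
C(74.83) = 0.003460 + (2.351 − 0.003460)·e^(−74.83/55.1303) = 0.003460 + (2.34754)·0.257347 = 0.607592 kg/m³.

0.6076 kg/m³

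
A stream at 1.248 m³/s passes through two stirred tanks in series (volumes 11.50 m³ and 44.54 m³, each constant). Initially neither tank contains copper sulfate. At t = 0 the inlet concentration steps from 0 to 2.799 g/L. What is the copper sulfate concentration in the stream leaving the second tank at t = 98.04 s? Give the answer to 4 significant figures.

Time constants: τᵢ = Vᵢ/Q for each well-mixed tank.
τ₁ = 11.50/1.248 = 9.21474 s; τ₂ = 44.54/1.248 = 35.6891 s.
Tank 1: C₁ = C_in(1 − e^(−t/τ₁)). Tank 2 (τ₁ ≠ τ₂): C₂ = C_in[1 − (τ₁ e^(−t/τ₁) − τ₂ e^(−t/τ₂))/(τ₁ − τ₂)].
At t = 98.04: e^(−t/τ₁) = 2.39517e-05, e^(−t/τ₂) = 0.0641163.
C₂ = 2.799·[1 − (9.21474·2.39517e-05 − 35.6891·0.0641163)/(-26.4744)] = 2.799·0.913576 = 2.55710 g/L.

2.557 g/L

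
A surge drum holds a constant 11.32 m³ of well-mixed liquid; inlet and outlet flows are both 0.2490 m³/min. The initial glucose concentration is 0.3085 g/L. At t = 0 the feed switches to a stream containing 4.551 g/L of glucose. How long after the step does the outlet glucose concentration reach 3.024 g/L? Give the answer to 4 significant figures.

46.46 min

Transient balance on the dissolved component: V dC/dt = Q(C_in − C), so τ = V/Q = 45.4618 min.
C(t) = C_in + (C₀ − C_in) e^(−t/τ). Set C = 3.024 and solve for t:
e^(−t/τ) = (C − C_in)/(C₀ − C_in) = (3.024 − 4.551)/(0.3085 − 4.551) = 0.359929
t = −τ ln(…) = 45.4618 × 1.02185 = 46.4551 min.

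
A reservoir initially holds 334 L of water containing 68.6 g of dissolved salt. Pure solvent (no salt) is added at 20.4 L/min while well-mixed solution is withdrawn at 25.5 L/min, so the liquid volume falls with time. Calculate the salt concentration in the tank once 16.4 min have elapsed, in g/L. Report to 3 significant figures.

0.0648 g/L

Let m(t) be the amount of salt. Volume: V(t) = V₀ + (Q_in − Q_out) t = 334 − 5.1000 t; V(16.4) = 250.36 L.
No salt enters, so dm/dt = −Q_out · (m/V).
Separate: dm/m = −Q_out dt/V(t) ⇒ ln(m/m₀) = −(Q_out/(Q_in−Q_out)) ln(V/V₀).
m = m₀ (V₀/V)^(Q_out/(Q_in−Q_out)) = 68.6 × (334/250.36)^(-5.0000) = 16.234 g.
C = m/V = 16.234/250.36 = 0.064841 g/L.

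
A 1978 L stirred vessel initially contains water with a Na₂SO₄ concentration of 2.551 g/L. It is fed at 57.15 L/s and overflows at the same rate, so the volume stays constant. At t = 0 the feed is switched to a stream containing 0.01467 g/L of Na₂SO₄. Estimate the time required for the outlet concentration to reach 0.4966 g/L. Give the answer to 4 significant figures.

Transient balance on the dissolved component: V dC/dt = Q(C_in − C), so τ = V/Q = 34.6107 s.
C(t) = C_in + (C₀ − C_in) e^(−t/τ). Set C = 0.4966 and solve for t:
e^(−t/τ) = (C − C_in)/(C₀ − C_in) = (0.4966 − 0.01467)/(2.551 − 0.01467) = 0.190011
t = −τ ln(…) = 34.6107 × 1.66067 = 57.4771 s.

57.48 s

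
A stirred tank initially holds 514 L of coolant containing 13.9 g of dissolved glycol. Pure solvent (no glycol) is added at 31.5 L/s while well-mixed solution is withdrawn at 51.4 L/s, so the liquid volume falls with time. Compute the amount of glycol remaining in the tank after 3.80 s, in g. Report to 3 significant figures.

9.22 g

Total volume: dV/dt = Q_in − Q_out = -19.900 L/s, so V(t) = 514 − 19.900 t and V(3.80) = 438.38 L.
Species balance (pure solvent in): dm/dt = −Q_out · m/V(t).
Separate: dm/m = −Q_out dt/V(t) ⇒ ln(m/m₀) = −(Q_out/(Q_in−Q_out)) ln(V/V₀).
m = m₀ (V₀/V)^(Q_out/(Q_in−Q_out)) = 13.9 × (514/438.38)^(-2.5829) = 9.2152 g.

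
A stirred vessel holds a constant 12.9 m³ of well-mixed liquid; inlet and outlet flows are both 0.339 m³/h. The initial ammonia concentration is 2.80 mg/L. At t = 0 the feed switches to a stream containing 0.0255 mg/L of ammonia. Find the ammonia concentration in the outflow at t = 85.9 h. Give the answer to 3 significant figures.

0.316 mg/L

Unsteady species balance (constant V, well mixed): V dC/dt = Q(C_in − C).
Rewrite as dC/dt + C/τ = C_in/τ, τ = V/Q = 38.053 h.
C approaches C_in exponentially: C(t) = C_in + (C₀ − C_in) e^(−t/τ).
C(85.9) = 0.0255 + (2.80 − 0.0255)·e^(−85.9/38.053) = 0.0255 + (2.7745)·0.10463 = 0.31578 mg/L.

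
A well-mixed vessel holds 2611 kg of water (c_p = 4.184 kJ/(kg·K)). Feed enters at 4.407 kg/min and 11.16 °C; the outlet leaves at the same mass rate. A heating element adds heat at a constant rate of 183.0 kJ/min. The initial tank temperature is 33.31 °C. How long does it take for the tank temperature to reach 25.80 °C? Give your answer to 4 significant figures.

Unsteady energy balance on the tank contents: M c_p dT/dt = ṁ c_p (T_in − T) + 183.0.
τ = M/ṁ = 592.467 min; T_ss = T_in + Q̇/(ṁ c_p) = 21.0847 °C.
T(t) = T_ss + (T₀ − T_ss) e^(−t/τ). Set T = 25.80:
e^(−t/τ) = (25.80 − 21.0847)/(33.31 − 21.0847) = 0.385701
t = −592.467 · ln(0.385701) = 564.438 min.

564.4 min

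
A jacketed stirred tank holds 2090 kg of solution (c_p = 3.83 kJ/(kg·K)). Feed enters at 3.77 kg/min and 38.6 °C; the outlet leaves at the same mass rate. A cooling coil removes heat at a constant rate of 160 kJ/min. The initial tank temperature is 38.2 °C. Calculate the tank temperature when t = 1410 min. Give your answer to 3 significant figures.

M c_p dT/dt = ṁ c_p (T_in − T) − Q̇.
Rearrange: dT/dt = (T_ss − T)/τ with τ = M/ṁ = 554.38 min and T_ss = T_in − Q̇/(ṁ c_p) = 27.519 °C.
This is linear first-order; T(t) = T_ss + (T₀ − T_ss) e^(−t/τ).
T(1410) = 27.519 + (10.681)·e^(−1410/554.38) = 27.519 + (10.681)·0.078599 = 28.358 °C.

28.4 °C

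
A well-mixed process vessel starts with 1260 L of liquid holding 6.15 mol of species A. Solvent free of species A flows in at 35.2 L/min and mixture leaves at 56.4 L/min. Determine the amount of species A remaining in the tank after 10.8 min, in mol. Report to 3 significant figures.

Let m(t) be the amount of species A. Volume: V(t) = V₀ + (Q_in − Q_out) t = 1260 − 21.200 t; V(10.8) = 1031.0 L.
No species A enters, so dm/dt = −Q_out · (m/V).
dm/m = −Q_out dt/(V₀ − 21.200 t); integrating gives ln(m/m₀) = −(Q_out/(Q_in−Q_out)) ln(V/V₀).
m = m₀ (V₀/V)^(Q_out/(Q_in−Q_out)) = 6.15 × (1260/1031.0)^(-2.6604) = 3.6072 mol.

3.61 mol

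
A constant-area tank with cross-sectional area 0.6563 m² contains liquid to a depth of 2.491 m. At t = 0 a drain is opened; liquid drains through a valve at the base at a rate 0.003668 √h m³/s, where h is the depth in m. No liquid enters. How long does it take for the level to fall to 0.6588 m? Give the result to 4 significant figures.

274.3 s

A dh/dt = −Q_out = −0.003668 √h.
∫ h^(−1/2) dh = −(0.003668/A) ∫ dt, giving 2√h = 2√h₀ − (0.003668/A) t.
t = 2A(√h₀ − √h)/0.003668 = 2·0.6563·(√2.491 − √0.6588)/0.003668
  = 1.31260 × (1.57829 − 0.811665) / 0.003668 = 274.338 s.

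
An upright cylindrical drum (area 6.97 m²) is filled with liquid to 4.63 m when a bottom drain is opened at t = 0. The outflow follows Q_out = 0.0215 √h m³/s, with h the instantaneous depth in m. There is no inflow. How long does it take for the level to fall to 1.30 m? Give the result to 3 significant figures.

With no inflow, A dh/dt = −0.0215 √h.
Separate and integrate: 2(√h − √h₀) = −(0.0215/A) t.
t = 2A(√h₀ − √h)/0.0215 = 2·6.97·(√4.63 − √1.30)/0.0215
  = 13.940 × (2.1517 − 1.1402) / 0.0215 = 655.87 s.

656 s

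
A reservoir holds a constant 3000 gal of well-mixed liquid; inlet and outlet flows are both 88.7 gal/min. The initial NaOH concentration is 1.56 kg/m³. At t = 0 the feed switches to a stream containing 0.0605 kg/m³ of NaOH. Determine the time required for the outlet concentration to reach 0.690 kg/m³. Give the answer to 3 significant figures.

29.4 min

Mass balance on the solute (V constant): V dC/dt = Q(C_in − C), so τ = V/Q = 33.822 min.
C(t) = C_in + (C₀ − C_in) e^(−t/τ). Set C = 0.690 and solve for t:
e^(−t/τ) = (C − C_in)/(C₀ − C_in) = (0.690 − 0.0605)/(1.56 − 0.0605) = 0.41981
t = −τ ln(…) = 33.822 × 0.86796 = 29.356 min.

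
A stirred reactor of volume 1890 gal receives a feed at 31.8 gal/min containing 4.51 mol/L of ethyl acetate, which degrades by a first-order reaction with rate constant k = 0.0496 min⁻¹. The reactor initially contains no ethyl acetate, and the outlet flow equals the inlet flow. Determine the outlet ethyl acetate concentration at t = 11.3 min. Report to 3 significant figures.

0.603 mol/L

Species balance: V dC/dt = Q C_in − Q C − k V C.
This is linear with rate a = Q/V + k = 0.066425 min⁻¹.
C_ss = Q C_in/(Q + kV) = 1.1424 mol/L; C(t) = C_ss + (C₀ − C_ss) e^(−a t).
C(11.3) = 1.1424 + (-1.1424)·e^(−0.066425·11.3) = 1.1424 + (-1.1424)·0.47208 = 0.60308 mol/L.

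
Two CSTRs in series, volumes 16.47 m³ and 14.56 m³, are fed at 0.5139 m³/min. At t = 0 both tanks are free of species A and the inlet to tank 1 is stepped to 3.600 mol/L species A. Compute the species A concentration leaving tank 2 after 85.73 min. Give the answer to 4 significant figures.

Time constants: τᵢ = Vᵢ/Q for each well-mixed tank.
τ₁ = 16.47/0.5139 = 32.0490 min; τ₂ = 14.56/0.5139 = 28.3324 min.
Solving the cascade with C₁(0)=C₂(0)=0 gives C₂(t) = C_in[1 − (τ₁ e^(−t/τ₁) − τ₂ e^(−t/τ₂))/(τ₁ − τ₂)].
At t = 85.73: e^(−t/τ₁) = 0.0689094, e^(−t/τ₂) = 0.0485157.
C₂ = 3.600·[1 − (32.0490·0.0689094 − 28.3324·0.0485157)/(3.71668)] = 3.600·0.775629 = 2.79226 mol/L.

2.792 mol/L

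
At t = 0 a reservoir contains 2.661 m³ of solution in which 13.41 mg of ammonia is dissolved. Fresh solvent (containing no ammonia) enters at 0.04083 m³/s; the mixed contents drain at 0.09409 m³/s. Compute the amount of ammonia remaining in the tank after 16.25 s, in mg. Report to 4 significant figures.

Let m(t) be the amount of ammonia. Volume: V(t) = V₀ + (Q_in − Q_out) t = 2.661 − 0.0532600 t; V(16.25) = 1.79553 m³.
No ammonia enters, so dm/dt = −Q_out · (m/V).
Separate: dm/m = −Q_out dt/V(t) ⇒ ln(m/m₀) = −(Q_out/(Q_in−Q_out)) ln(V/V₀).
m = m₀ (V₀/V)^(Q_out/(Q_in−Q_out)) = 13.41 × (2.661/1.79553)^(-1.76662) = 6.69262 mg.

6.693 mg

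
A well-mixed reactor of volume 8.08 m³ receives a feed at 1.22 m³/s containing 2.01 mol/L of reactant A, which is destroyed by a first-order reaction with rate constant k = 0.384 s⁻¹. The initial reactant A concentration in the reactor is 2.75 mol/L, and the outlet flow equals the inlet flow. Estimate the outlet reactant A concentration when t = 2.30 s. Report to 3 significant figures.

1.20 mol/L

V dC/dt = Q(C_in − C) − k V C.
This is linear with rate a = Q/V + k = 0.53499 s⁻¹.
C_ss = Q C_in/(Q + kV) = 0.56728 mol/L; C(t) = C_ss + (C₀ − C_ss) e^(−a t).
C(2.30) = 0.56728 + (2.1827)·e^(−0.53499·2.30) = 0.56728 + (2.1827)·0.29215 = 1.2050 mol/L.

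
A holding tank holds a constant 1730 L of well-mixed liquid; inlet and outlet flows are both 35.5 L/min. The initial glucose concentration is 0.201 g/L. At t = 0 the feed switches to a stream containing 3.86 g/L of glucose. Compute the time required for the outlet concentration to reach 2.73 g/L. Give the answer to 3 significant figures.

57.3 min

Species balance on the tank: V dC/dt = Q(C_in − C), so τ = V/Q = 48.732 min.
C(t) = C_in + (C₀ − C_in) e^(−t/τ). Set C = 2.73 and solve for t:
e^(−t/τ) = (C − C_in)/(C₀ − C_in) = (2.73 − 3.86)/(0.201 − 3.86) = 0.30883
t = −τ ln(…) = 48.732 × 1.1750 = 57.259 min.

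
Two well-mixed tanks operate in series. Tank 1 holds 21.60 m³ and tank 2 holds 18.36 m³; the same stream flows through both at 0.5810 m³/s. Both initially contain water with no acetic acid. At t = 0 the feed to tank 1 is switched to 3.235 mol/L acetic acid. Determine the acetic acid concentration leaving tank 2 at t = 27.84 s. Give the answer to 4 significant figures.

0.6320 mol/L

Species balance on tank i: dCᵢ/dt = (Cᵢ₋₁ − Cᵢ)/τᵢ with τᵢ = Vᵢ/Q.
τ₁ = 21.60/0.5810 = 37.1773 s; τ₂ = 18.36/0.5810 = 31.6007 s.
Tank 1: C₁ = C_in(1 − e^(−t/τ₁)). Tank 2 (τ₁ ≠ τ₂): C₂ = C_in[1 − (τ₁ e^(−t/τ₁) − τ₂ e^(−t/τ₂))/(τ₁ − τ₂)].
At t = 27.84: e^(−t/τ₁) = 0.472913, e^(−t/τ₂) = 0.414371.
C₂ = 3.235·[1 − (37.1773·0.472913 − 31.6007·0.414371)/(5.57659)] = 3.235·0.195351 = 0.631961 mol/L.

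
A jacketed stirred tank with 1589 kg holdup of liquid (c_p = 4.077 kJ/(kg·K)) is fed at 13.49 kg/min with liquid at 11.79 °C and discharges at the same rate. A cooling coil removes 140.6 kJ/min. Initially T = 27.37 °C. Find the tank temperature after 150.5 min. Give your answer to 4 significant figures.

Unsteady energy balance on the tank contents: M c_p dT/dt = ṁ c_p (T_in − T) − 140.6.
τ = M/ṁ = 117.791 min; T_ss = T_in − Q̇/(ṁ c_p) = 11.79 − 140.6/(13.49·4.077) = 9.23358 °C.
Integrating: T(t) = T_ss + (T₀ − T_ss) e^(−t/τ).
T(150.5) = 9.23358 + (18.1364)·e^(−150.5/117.791) = 9.23358 + (18.1364)·0.278681 = 14.2879 °C.

14.29 °C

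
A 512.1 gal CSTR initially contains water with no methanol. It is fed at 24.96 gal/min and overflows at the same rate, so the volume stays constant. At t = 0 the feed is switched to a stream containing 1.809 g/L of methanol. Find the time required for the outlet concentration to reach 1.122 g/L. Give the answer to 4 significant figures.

Transient balance on the dissolved component: V dC/dt = Q(C_in − C), so τ = V/Q = 20.5168 min.
C(t) = C_in + (C₀ − C_in) e^(−t/τ). Set C = 1.122 and solve for t:
e^(−t/τ) = (C − C_in)/(C₀ − C_in) = (1.122 − 1.809)/(0 − 1.809) = 0.379768
t = −τ ln(…) = 20.5168 × 0.968195 = 19.8643 min.

19.86 min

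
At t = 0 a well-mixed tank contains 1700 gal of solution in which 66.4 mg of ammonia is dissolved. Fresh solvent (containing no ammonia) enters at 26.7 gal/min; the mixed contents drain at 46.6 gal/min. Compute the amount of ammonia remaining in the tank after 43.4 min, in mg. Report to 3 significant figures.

12.6 mg

Total volume: dV/dt = Q_in − Q_out = -19.900 gal/min, so V(t) = 1700 − 19.900 t and V(43.4) = 836.34 gal.
Solute balance: dm/dt = 0 − Q_out C = −Q_out m/V(t).
dm/m = −Q_out dt/(V₀ − 19.900 t); integrating gives ln(m/m₀) = −(Q_out/(Q_in−Q_out)) ln(V/V₀).
m = m₀ (V₀/V)^(Q_out/(Q_in−Q_out)) = 66.4 × (1700/836.34)^(-2.3417) = 12.612 mg.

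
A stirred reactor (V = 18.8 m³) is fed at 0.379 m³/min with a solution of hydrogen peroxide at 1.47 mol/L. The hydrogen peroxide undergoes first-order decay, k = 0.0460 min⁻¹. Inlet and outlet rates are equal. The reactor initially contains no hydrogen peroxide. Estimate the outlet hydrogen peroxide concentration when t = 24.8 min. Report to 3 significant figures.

0.361 mol/L

Species balance: V dC/dt = Q C_in − Q C − k V C.
This is linear with rate a = Q/V + k = 0.066160 min⁻¹.
C_ss = Q C_in/(Q + kV) = 0.44793 mol/L; C(t) = C_ss + (C₀ − C_ss) e^(−a t).
C(24.8) = 0.44793 + (-0.44793)·e^(−0.066160·24.8) = 0.44793 + (-0.44793)·0.19383 = 0.36110 mol/L.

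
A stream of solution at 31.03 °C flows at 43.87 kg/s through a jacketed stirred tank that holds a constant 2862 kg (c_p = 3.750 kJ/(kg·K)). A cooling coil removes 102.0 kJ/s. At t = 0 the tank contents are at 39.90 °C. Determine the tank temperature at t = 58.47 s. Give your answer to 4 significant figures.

34.28 °C

M c_p dT/dt = ṁ c_p (T_in − T) − Q̇.
τ = M/ṁ = 65.2382 s; T_ss = T_in − Q̇/(ṁ c_p) = 31.03 − 102.0/(43.87·3.750) = 30.4100 °C.
Integrating: T(t) = T_ss + (T₀ − T_ss) e^(−t/τ).
T(58.47) = 30.4100 + (9.49001)·e^(−58.47/65.2382) = 30.4100 + (9.49001)·0.408096 = 34.2828 °C.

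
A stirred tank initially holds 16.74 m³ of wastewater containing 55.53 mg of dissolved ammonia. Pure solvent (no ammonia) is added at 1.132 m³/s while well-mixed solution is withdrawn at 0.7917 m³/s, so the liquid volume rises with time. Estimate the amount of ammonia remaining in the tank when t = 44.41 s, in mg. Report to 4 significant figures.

12.43 mg

Let m(t) be the amount of ammonia. Volume: V(t) = V₀ + (Q_in − Q_out) t = 16.74 + 0.340300 t; V(44.41) = 31.8527 m³.
Species balance (pure solvent in): dm/dt = −Q_out · m/V(t).
dm/m = −Q_out dt/(V₀ + 0.340300 t); integrating gives ln(m/m₀) = −(Q_out/(Q_in−Q_out)) ln(V/V₀).
m = m₀ (V₀/V)^(Q_out/(Q_in−Q_out)) = 55.53 × (16.74/31.8527)^(2.32648) = 12.4317 mg.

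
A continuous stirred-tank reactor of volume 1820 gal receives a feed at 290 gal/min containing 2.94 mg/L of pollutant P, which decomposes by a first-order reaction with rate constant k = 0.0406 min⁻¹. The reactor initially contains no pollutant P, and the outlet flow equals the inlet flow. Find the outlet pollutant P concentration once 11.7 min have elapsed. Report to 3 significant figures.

Species balance: V dC/dt = Q C_in − Q C − k V C.
This is linear with rate a = Q/V + k = 0.19994 min⁻¹.
C_ss = Q C_in/(Q + kV) = 2.3430 mg/L; C(t) = C_ss + (C₀ − C_ss) e^(−a t).
C(11.7) = 2.3430 + (-2.3430)·e^(−0.19994·11.7) = 2.3430 + (-2.3430)·0.096395 = 2.1172 mg/L.

2.12 mg/L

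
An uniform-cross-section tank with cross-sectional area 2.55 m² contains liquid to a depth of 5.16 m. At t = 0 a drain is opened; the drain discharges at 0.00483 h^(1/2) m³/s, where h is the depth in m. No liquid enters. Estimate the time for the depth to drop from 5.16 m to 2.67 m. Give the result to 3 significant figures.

673 s

A dh/dt = −Q_out = −0.00483 √h.
∫ h^(−1/2) dh = −(0.00483/A) ∫ dt, giving 2√h = 2√h₀ − (0.00483/A) t.
t = 2A(√h₀ − √h)/0.00483 = 2·2.55·(√5.16 − √2.67)/0.00483
  = 5.1000 × (2.2716 − 1.6340) / 0.00483 = 673.19 s.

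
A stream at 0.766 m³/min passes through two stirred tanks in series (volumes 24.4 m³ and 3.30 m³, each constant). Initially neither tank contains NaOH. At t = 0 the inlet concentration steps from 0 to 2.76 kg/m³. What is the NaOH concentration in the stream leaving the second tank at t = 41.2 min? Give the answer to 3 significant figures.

1.88 kg/m³

Species balance on tank i: dCᵢ/dt = (Cᵢ₋₁ − Cᵢ)/τᵢ with τᵢ = Vᵢ/Q.
τ₁ = 24.4/0.766 = 31.854 min; τ₂ = 3.30/0.766 = 4.3081 min.
Tank 1: C₁ = C_in(1 − e^(−t/τ₁)). Tank 2 (τ₁ ≠ τ₂): C₂ = C_in[1 − (τ₁ e^(−t/τ₁) − τ₂ e^(−t/τ₂))/(τ₁ − τ₂)].
At t = 41.2: e^(−t/τ₁) = 0.27433, e^(−t/τ₂) = 7.0254e-05.
C₂ = 2.76·[1 − (31.854·0.27433 − 4.3081·7.0254e-05)/(27.546)] = 2.76·0.68277 = 1.8845 kg/m³.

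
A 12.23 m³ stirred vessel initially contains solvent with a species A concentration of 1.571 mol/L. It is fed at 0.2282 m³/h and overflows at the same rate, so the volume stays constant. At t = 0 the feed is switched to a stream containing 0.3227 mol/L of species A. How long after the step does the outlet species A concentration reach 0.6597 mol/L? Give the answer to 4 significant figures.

70.18 h

Species balance on the tank: V dC/dt = Q(C_in − C), so τ = V/Q = 53.5933 h.
C(t) = C_in + (C₀ − C_in) e^(−t/τ). Set C = 0.6597 and solve for t:
e^(−t/τ) = (C − C_in)/(C₀ − C_in) = (0.6597 − 0.3227)/(1.571 − 0.3227) = 0.269967
t = −τ ln(…) = 53.5933 × 1.30945 = 70.1781 h.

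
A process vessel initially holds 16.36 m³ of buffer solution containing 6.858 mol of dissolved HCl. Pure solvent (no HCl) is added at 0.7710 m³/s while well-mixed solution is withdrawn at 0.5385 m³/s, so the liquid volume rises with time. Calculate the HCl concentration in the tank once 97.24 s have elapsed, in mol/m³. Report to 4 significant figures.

0.02358 mol/m³

Total volume: dV/dt = Q_in − Q_out = 0.232500 m³/s, so V(t) = 16.36 + 0.232500 t and V(97.24) = 38.9683 m³.
Species balance (pure solvent in): dm/dt = −Q_out · m/V(t).
dm/m = −Q_out dt/(V₀ + 0.232500 t); integrating gives ln(m/m₀) = −(Q_out/(Q_in−Q_out)) ln(V/V₀).
m = m₀ (V₀/V)^(Q_out/(Q_in−Q_out)) = 6.858 × (16.36/38.9683)^(2.31613) = 0.918720 mol.
C = m/V = 0.918720/38.9683 = 0.0235761 mol/m³.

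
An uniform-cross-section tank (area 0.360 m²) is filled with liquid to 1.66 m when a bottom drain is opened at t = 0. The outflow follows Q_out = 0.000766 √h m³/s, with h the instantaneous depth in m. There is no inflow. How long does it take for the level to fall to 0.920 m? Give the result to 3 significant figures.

Accumulation of liquid (constant cross-section A): A dh/dt = −0.000766 √h.
∫ h^(−1/2) dh = −(0.000766/A) ∫ dt, giving 2√h = 2√h₀ − (0.000766/A) t.
t = 2A(√h₀ − √h)/0.000766 = 2·0.360·(√1.66 − √0.920)/0.000766
  = 0.72000 × (1.2884 − 0.95917) / 0.000766 = 309.47 s.

309 s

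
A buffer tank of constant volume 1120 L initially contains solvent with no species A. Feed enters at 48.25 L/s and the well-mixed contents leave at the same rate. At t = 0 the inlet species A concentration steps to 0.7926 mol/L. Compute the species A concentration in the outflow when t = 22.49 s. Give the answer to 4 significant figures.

Species balance on the tank: V dC/dt = Q(C_in − C).
Time constant τ = V/Q = 1120/48.25 = 23.2124 s.
This is linear first-order; C(t) = C_in + (C₀ − C_in) e^(−t/τ).
C(22.49) = 0.7926 + (0 − 0.7926)·e^(−22.49/23.2124) = 0.7926 + (-0.792600)·0.379509 = 0.491801 mol/L.

0.4918 mol/L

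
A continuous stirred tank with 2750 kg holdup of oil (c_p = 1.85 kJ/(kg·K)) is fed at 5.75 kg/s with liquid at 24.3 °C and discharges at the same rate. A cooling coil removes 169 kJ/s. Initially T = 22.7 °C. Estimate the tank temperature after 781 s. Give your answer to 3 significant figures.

11.2 °C

Heat balance on the well-mixed liquid: M c_p dT/dt = ṁ c_p (T_in − T) − 169.
Rearrange: dT/dt = (T_ss − T)/τ with τ = M/ṁ = 478.26 s and T_ss = T_in − Q̇/(ṁ c_p) = 8.4128 °C.
This is linear first-order; T(t) = T_ss + (T₀ − T_ss) e^(−t/τ).
T(781) = 8.4128 + (14.287)·e^(−781/478.26) = 8.4128 + (14.287)·0.19534 = 11.204 °C.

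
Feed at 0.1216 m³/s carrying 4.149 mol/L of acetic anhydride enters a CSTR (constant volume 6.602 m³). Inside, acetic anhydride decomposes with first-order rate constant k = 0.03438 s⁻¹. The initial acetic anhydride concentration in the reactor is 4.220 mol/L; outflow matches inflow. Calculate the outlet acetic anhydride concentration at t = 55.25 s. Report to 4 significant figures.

1.597 mol/L

Species balance: V dC/dt = Q C_in − Q C − k V C.
This is linear with rate a = Q/V + k = 0.0527987 s⁻¹.
C_ss = Q C_in/(Q + kV) = 1.44737 mol/L; C(t) = C_ss + (C₀ − C_ss) e^(−a t).
C(55.25) = 1.44737 + (2.77263)·e^(−0.0527987·55.25) = 1.44737 + (2.77263)·0.0540889 = 1.59734 mol/L.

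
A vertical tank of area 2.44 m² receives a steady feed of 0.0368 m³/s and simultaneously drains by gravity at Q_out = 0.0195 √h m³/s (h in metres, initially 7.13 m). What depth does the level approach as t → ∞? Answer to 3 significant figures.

3.56 m

Unsteady balance on liquid volume: A dh/dt = Q_in − 0.0195 √h. At steady state dh/dt = 0:
Q_in = 0.0195 √h_ss ⇒ √h_ss = 0.0368/0.0195 = 1.8872.
h_ss = 1.8872² = 3.5614 m. (Since h₀ = 7.13 m > h_ss, the level will fall toward this value.)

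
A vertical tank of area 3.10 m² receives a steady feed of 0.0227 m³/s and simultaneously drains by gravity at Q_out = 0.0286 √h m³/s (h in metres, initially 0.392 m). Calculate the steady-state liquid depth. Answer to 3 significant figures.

0.630 m

A dh/dt = Q_in − 0.0286 √h. Steady state requires inflow = outflow:
Q_in = 0.0286 √h_ss ⇒ √h_ss = 0.0227/0.0286 = 0.79371.
h_ss = 0.79371² = 0.62997 m. (Since h₀ = 0.392 m < h_ss, the level will rise toward this value.)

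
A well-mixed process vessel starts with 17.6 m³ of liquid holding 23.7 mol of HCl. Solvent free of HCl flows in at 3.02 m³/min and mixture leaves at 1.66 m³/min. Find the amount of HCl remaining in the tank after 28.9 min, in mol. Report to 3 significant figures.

Let m(t) be the amount of HCl. Volume: V(t) = V₀ + (Q_in − Q_out) t = 17.6 + 1.3600 t; V(28.9) = 56.904 m³.
Solute balance: dm/dt = 0 − Q_out C = −Q_out m/V(t).
dm/m = −Q_out dt/(V₀ + 1.3600 t); integrating gives ln(m/m₀) = −(Q_out/(Q_in−Q_out)) ln(V/V₀).
m = m₀ (V₀/V)^(Q_out/(Q_in−Q_out)) = 23.7 × (17.6/56.904)^(1.2206) = 5.6585 mol.

5.66 mol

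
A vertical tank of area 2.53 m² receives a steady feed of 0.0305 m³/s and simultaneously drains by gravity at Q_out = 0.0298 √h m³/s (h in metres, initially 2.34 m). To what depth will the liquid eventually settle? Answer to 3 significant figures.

1.05 m

Mass balance (ρ constant): A dh/dt = Q_in − 0.0298 √h. At steady state dh/dt = 0:
Q_in = 0.0298 √h_ss ⇒ √h_ss = 0.0305/0.0298 = 1.0235.
h_ss = 1.0235² = 1.0475 m. (Since h₀ = 2.34 m > h_ss, the level will fall toward this value.)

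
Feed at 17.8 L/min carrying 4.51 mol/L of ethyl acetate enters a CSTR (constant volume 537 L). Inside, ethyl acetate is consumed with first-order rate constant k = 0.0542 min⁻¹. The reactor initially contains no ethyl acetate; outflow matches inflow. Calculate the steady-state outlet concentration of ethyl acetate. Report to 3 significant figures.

V dC/dt = Q(C_in − C) − k V C.
At steady state: 0 = Q C_in − (Q + kV) C_ss, so C_ss = Q C_in/(Q + kV).
C_ss = 17.8·4.51/(17.8 + 0.0542·537) = 80.278/46.905 = 1.7115 mol/L.

1.71 mol/L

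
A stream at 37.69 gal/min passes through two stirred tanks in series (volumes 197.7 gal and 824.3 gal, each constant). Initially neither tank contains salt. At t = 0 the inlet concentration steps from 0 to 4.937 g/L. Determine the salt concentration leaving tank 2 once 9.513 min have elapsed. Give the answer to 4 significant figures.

0.9871 g/L

Species balance on tank i: dCᵢ/dt = (Cᵢ₋₁ − Cᵢ)/τᵢ with τᵢ = Vᵢ/Q.
τ₁ = 197.7/37.69 = 5.24542 min; τ₂ = 824.3/37.69 = 21.8705 min.
Solving the cascade with C₁(0)=C₂(0)=0 gives C₂(t) = C_in[1 − (τ₁ e^(−t/τ₁) − τ₂ e^(−t/τ₂))/(τ₁ − τ₂)].
At t = 9.513: e^(−t/τ₁) = 0.163069, e^(−t/τ₂) = 0.647285.
C₂ = 4.937·[1 − (5.24542·0.163069 − 21.8705·0.647285)/(-16.6251)] = 4.937·0.199939 = 0.987100 g/L.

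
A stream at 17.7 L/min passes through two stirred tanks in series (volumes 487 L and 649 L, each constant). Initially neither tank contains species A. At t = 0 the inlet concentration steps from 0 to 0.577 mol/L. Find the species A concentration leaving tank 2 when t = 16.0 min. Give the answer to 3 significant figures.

0.0526 mol/L

Species balance on tank i: dCᵢ/dt = (Cᵢ₋₁ − Cᵢ)/τᵢ with τᵢ = Vᵢ/Q.
τ₁ = 487/17.7 = 27.514 min; τ₂ = 649/17.7 = 36.667 min.
Solving the cascade with C₁(0)=C₂(0)=0 gives C₂(t) = C_in[1 − (τ₁ e^(−t/τ₁) − τ₂ e^(−t/τ₂))/(τ₁ − τ₂)].
At t = 16.0: e^(−t/τ₁) = 0.55905, e^(−t/τ₂) = 0.64638.
C₂ = 0.577·[1 − (27.514·0.55905 − 36.667·0.64638)/(-9.1525)] = 0.577·0.091075 = 0.052550 mol/L.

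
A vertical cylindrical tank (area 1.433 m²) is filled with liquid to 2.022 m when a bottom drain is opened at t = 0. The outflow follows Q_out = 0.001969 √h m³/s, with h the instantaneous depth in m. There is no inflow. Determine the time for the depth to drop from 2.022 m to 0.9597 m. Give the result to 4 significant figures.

643.8 s

Mass balance (ρ constant): A dh/dt = −0.001969 √h.
This is separable: 2 d(√h)/dt = −0.001969/A, so √h = √h₀ − (0.001969/(2A)) t.
t = 2A(√h₀ − √h)/0.001969 = 2·1.433·(√2.022 − √0.9597)/0.001969
  = 2.86600 × (1.42197 − 0.979643) / 0.001969 = 643.835 s.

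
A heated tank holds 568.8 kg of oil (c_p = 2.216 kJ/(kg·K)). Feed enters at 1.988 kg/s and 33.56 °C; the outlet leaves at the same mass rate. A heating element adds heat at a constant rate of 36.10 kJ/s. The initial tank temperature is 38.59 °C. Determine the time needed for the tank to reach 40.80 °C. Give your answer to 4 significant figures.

342.9 s

Unsteady energy balance on the tank contents: M c_p dT/dt = ṁ c_p (T_in − T) + 36.10.
τ = M/ṁ = 286.117 s; T_ss = T_in + Q̇/(ṁ c_p) = 41.7545 °C.
T(t) = T_ss + (T₀ − T_ss) e^(−t/τ). Set T = 40.80:
e^(−t/τ) = (40.80 − 41.7545)/(38.59 − 41.7545) = 0.301622
t = −286.117 · ln(0.301622) = 342.934 s.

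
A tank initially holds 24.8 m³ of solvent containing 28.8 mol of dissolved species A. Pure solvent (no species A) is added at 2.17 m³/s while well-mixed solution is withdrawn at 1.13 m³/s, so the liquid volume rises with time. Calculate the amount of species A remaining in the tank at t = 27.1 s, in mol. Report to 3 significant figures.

Let m(t) be the amount of species A. Volume: V(t) = V₀ + (Q_in − Q_out) t = 24.8 + 1.0400 t; V(27.1) = 52.984 m³.
No species A enters, so dm/dt = −Q_out · (m/V).
Separate: dm/m = −Q_out dt/V(t) ⇒ ln(m/m₀) = −(Q_out/(Q_in−Q_out)) ln(V/V₀).
m = m₀ (V₀/V)^(Q_out/(Q_in−Q_out)) = 28.8 × (24.8/52.984)^(1.0865) = 12.623 mol.

12.6 mol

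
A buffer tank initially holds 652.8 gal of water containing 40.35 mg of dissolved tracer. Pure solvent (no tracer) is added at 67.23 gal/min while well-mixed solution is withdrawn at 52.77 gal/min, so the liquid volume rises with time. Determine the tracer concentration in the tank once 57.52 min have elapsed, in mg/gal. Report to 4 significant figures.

Let m(t) be the amount of tracer. Volume: V(t) = V₀ + (Q_in − Q_out) t = 652.8 + 14.4600 t; V(57.52) = 1484.54 gal.
Species balance (pure solvent in): dm/dt = −Q_out · m/V(t).
Separate: dm/m = −Q_out dt/V(t) ⇒ ln(m/m₀) = −(Q_out/(Q_in−Q_out)) ln(V/V₀).
m = m₀ (V₀/V)^(Q_out/(Q_in−Q_out)) = 40.35 × (652.8/1484.54)^(3.64938) = 2.01235 mg.
C = m/V = 2.01235/1484.54 = 0.00135554 mg/gal.

0.001356 mg/gal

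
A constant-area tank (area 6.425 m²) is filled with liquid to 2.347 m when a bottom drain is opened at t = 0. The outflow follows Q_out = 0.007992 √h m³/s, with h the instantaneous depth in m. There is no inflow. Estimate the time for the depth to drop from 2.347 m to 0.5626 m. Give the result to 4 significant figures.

Volume balance on the tank: A dh/dt = −0.007992 √h.
Separate and integrate: 2(√h − √h₀) = −(0.007992/A) t.
t = 2A(√h₀ − √h)/0.007992 = 2·6.425·(√2.347 − √0.5626)/0.007992
  = 12.8500 × (1.53199 − 0.750067) / 0.007992 = 1257.23 s.

1257 s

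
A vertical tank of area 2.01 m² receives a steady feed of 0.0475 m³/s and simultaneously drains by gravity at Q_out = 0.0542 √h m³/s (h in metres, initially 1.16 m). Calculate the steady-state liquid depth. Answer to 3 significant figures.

Level balance: A dh/dt = 0.0475 − 0.0542 √h. Setting dh/dt = 0:
Q_in = 0.0542 √h_ss ⇒ √h_ss = 0.0475/0.0542 = 0.87638.
h_ss = 0.87638² = 0.76805 m. (Since h₀ = 1.16 m > h_ss, the level will fall toward this value.)

0.768 m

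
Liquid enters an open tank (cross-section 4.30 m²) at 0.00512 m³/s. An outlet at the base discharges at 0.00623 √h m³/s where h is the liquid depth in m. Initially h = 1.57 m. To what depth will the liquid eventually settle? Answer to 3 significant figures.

Level balance: A dh/dt = 0.00512 − 0.00623 √h. Setting dh/dt = 0:
Q_in = 0.00623 √h_ss ⇒ √h_ss = 0.00512/0.00623 = 0.82183.
h_ss = 0.82183² = 0.67540 m. (Since h₀ = 1.57 m > h_ss, the level will fall toward this value.)

0.675 m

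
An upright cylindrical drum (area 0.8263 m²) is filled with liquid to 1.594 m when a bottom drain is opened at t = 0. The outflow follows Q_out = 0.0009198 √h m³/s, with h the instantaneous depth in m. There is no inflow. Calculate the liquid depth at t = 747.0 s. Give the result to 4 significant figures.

A dh/dt = −Q_out = −0.0009198 √h.
Separate and integrate: 2(√h − √h₀) = −(0.0009198/A) t.
√h = √1.594 − 0.0009198·747.0/(2·0.8263) = 1.26254 − 0.415763 = 0.846774.
h = 0.846774² = 0.717026 m.

0.7170 m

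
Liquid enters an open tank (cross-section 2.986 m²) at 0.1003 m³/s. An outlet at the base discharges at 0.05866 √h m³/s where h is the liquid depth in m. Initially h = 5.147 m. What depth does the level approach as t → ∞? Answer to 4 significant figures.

2.924 m

A dh/dt = Q_in − 0.05866 √h. Steady state requires inflow = outflow:
Q_in = 0.05866 √h_ss ⇒ √h_ss = 0.1003/0.05866 = 1.70985.
h_ss = 1.70985² = 2.92360 m. (Since h₀ = 5.147 m > h_ss, the level will fall toward this value.)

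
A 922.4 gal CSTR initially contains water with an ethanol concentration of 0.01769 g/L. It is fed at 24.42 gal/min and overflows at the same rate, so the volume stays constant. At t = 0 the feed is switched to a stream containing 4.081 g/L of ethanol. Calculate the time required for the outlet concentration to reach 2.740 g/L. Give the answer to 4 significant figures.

Mass balance on the solute (V constant): V dC/dt = Q(C_in − C), so τ = V/Q = 37.7723 min.
C(t) = C_in + (C₀ − C_in) e^(−t/τ). Set C = 2.740 and solve for t:
e^(−t/τ) = (C − C_in)/(C₀ − C_in) = (2.740 − 4.081)/(0.01769 − 4.081) = 0.330027
t = −τ ln(…) = 37.7723 × 1.10858 = 41.8737 min.

41.87 min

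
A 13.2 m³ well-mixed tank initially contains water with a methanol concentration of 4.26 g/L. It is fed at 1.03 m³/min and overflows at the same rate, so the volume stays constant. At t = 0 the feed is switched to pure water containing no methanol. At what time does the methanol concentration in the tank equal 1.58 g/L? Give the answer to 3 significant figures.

12.7 min

Mass balance on the solute (V constant): V dC/dt = Q(C_in − C), so τ = V/Q = 12.816 min.
C(t) = C_in + (C₀ − C_in) e^(−t/τ). Set C = 1.58 and solve for t:
e^(−t/τ) = (C − C_in)/(C₀ − C_in) = (1.58 − 0)/(4.26 − 0) = 0.37089
t = −τ ln(…) = 12.816 × 0.99184 = 12.711 min.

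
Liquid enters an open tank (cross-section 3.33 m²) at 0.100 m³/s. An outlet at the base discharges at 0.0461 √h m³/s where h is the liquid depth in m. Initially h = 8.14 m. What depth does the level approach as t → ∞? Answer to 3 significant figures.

4.71 m

Accumulation of liquid (constant cross-section A): A dh/dt = Q_in − 0.0461 √h. At steady state dh/dt = 0:
Q_in = 0.0461 √h_ss ⇒ √h_ss = 0.100/0.0461 = 2.1692.
h_ss = 2.1692² = 4.7054 m. (Since h₀ = 8.14 m > h_ss, the level will fall toward this value.)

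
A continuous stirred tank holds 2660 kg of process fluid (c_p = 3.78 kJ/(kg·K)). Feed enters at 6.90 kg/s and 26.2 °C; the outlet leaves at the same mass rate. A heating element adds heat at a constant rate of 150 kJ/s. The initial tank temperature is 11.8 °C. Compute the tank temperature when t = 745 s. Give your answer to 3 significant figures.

29.0 °C

M c_p dT/dt = ṁ c_p (T_in − T) + Q̇.
τ = M/ṁ = 385.51 s; T_ss = T_in + Q̇/(ṁ c_p) = 26.2 + 150/(6.90·3.78) = 31.951 °C.
T approaches T_ss exponentially: T(t) = T_ss + (T₀ − T_ss) e^(−t/τ).
T(745) = 31.951 + (-20.151)·e^(−745/385.51) = 31.951 + (-20.151)·0.14478 = 29.034 °C.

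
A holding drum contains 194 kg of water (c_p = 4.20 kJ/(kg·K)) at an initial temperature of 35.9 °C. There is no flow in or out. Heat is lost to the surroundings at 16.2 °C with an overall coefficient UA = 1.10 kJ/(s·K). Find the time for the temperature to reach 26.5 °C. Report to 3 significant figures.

M c_p dT/dt = −UA(T − T_amb).
τ = M c_p/UA = 740.73 s; T_ss = T_amb = 16.200 °C.
T(t) = T_ss + (T₀ − T_ss)e^(−t/τ); set T = 26.5:
t = −τ ln[(T − T_ss)/(T₀ − T_ss)] = −740.73 · ln(0.52284) = 480.34 s.

480 s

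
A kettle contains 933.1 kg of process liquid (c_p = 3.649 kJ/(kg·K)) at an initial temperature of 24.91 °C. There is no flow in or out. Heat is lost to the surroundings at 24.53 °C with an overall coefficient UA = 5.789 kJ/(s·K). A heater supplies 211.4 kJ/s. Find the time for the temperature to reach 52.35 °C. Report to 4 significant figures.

M c_p dT/dt = −UA(T − T_amb) + Q̇.
τ = M c_p/UA = 588.164 s; T_ss = T_amb + Q̇/UA = 24.53 + 211.4/5.789 = 61.0475 °C.
T(t) = T_ss + (T₀ − T_ss)e^(−t/τ); set T = 52.35:
t = −τ ln[(T − T_ss)/(T₀ − T_ss)] = −588.164 · ln(0.240679) = 837.718 s.

837.7 s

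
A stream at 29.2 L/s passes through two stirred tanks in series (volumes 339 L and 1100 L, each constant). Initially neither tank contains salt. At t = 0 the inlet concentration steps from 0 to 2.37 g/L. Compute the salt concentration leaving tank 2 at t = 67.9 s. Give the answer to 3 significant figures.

Species balance on tank i: dCᵢ/dt = (Cᵢ₋₁ − Cᵢ)/τᵢ with τᵢ = Vᵢ/Q.
τ₁ = 339/29.2 = 11.610 s; τ₂ = 1100/29.2 = 37.671 s.
Tank 1: C₁ = C_in(1 − e^(−t/τ₁)). Tank 2 (τ₁ ≠ τ₂): C₂ = C_in[1 − (τ₁ e^(−t/τ₁) − τ₂ e^(−t/τ₂))/(τ₁ − τ₂)].
At t = 67.9: e^(−t/τ₁) = 0.0028839, e^(−t/τ₂) = 0.16490.
C₂ = 2.37·[1 − (11.610·0.0028839 − 37.671·0.16490)/(-26.062)] = 2.37·0.76293 = 1.8081 g/L.

1.81 g/L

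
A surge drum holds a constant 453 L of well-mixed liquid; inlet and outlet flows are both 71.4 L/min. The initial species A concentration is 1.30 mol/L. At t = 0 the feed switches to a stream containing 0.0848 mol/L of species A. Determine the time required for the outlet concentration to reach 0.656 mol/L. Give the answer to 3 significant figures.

Species balance: V dC/dt = Q(C_in − C) ⇒ τ = V/Q = 6.3445 min.
C(t) = C_in + (C₀ − C_in) e^(−t/τ). Set C = 0.656 and solve for t:
e^(−t/τ) = (C − C_in)/(C₀ − C_in) = (0.656 − 0.0848)/(1.30 − 0.0848) = 0.47005
t = −τ ln(…) = 6.3445 × 0.75492 = 4.7896 min.

4.79 min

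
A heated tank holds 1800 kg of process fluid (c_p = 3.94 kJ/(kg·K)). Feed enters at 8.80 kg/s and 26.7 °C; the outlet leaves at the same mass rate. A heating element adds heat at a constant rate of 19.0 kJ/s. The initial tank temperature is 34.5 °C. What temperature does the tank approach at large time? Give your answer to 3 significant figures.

27.2 °C

M c_p dT/dt = ṁ c_p (T_in − T) + Q̇.
At steady state dT/dt = 0 ⇒ T_ss = T_in + Q̇/(ṁ c_p) = 26.7 + 19.0/(8.80·3.94) = 27.248 °C.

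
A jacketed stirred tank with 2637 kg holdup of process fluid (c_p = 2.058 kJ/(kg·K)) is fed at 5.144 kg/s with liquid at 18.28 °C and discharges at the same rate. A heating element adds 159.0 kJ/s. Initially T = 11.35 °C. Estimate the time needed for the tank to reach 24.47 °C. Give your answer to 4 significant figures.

466.8 s

M c_p dT/dt = ṁ c_p (T_in − T) + Q̇.
τ = M/ṁ = 512.636 s; T_ss = T_in + Q̇/(ṁ c_p) = 33.2993 °C.
T(t) = T_ss + (T₀ − T_ss) e^(−t/τ). Set T = 24.47:
e^(−t/τ) = (24.47 − 33.2993)/(11.35 − 33.2993) = 0.402260
t = −512.636 · ln(0.402260) = 466.836 s.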